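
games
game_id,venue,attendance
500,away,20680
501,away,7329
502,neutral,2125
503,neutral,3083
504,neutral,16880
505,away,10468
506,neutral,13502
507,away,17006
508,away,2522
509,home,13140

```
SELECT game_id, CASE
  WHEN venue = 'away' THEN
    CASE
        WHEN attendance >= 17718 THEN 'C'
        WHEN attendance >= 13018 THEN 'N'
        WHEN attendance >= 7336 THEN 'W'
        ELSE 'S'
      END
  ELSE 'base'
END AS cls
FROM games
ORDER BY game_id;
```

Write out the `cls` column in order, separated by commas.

C, S, base, base, base, W, base, N, S, base

game_id=500: venue='away' → inner[attendance >= 17718] → C
game_id=501: venue='away' → inner[ELSE] → S
game_id=502: venue='neutral' → outer ELSE → base
game_id=503: venue='neutral' → outer ELSE → base
game_id=504: venue='neutral' → outer ELSE → base
game_id=505: venue='away' → inner[attendance >= 7336] → W
game_id=506: venue='neutral' → outer ELSE → base
game_id=507: venue='away' → inner[attendance >= 13018] → N
game_id=508: venue='away' → inner[ELSE] → S
game_id=509: venue='home' → outer ELSE → base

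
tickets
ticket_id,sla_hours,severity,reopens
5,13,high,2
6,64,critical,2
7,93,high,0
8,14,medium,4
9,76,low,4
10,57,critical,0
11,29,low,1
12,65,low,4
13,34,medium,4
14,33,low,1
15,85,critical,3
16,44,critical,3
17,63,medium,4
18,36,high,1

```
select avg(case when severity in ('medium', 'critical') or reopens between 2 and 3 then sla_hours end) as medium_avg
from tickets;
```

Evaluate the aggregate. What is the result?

ticket_id=5: ✓ → 13
ticket_id=6: ✓ → 64
ticket_id=7: ✗
ticket_id=8: ✓ → 14
ticket_id=9: ✗
ticket_id=10: ✓ → 57
ticket_id=11: ✗
ticket_id=12: ✗
ticket_id=13: ✓ → 34
ticket_id=14: ✗
ticket_id=15: ✓ → 85
ticket_id=16: ✓ → 44
ticket_id=17: ✓ → 63
ticket_id=18: ✗
medium_avg = (13 + 64 + 14 + 57 + 34 + 85 + 44 + 63) / 8 = 46.75

46.75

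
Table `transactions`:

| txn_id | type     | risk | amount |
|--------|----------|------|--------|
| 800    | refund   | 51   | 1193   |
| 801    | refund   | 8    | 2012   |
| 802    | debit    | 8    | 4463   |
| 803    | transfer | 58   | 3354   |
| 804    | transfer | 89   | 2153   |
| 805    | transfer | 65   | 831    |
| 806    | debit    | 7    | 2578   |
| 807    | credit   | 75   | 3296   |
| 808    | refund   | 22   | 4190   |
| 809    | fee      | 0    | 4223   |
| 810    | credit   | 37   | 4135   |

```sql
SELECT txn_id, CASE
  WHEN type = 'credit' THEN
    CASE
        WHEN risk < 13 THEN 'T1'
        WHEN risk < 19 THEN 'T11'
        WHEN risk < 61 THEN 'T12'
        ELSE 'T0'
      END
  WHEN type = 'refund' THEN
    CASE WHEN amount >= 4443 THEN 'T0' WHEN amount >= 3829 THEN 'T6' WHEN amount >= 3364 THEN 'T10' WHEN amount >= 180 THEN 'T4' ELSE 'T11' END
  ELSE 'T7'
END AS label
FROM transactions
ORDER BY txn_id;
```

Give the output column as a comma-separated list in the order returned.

T4, T4, T7, T7, T7, T7, T7, T0, T6, T7, T12

txn_id=800: type='refund' → inner[amount >= 180] → T4
txn_id=801: type='refund' → inner[amount >= 180] → T4
txn_id=802: type='debit' → outer ELSE → T7
txn_id=803: type='transfer' → outer ELSE → T7
txn_id=804: type='transfer' → outer ELSE → T7
txn_id=805: type='transfer' → outer ELSE → T7
txn_id=806: type='debit' → outer ELSE → T7
txn_id=807: type='credit' → inner[ELSE] → T0
txn_id=808: type='refund' → inner[amount >= 3829] → T6
txn_id=809: type='fee' → outer ELSE → T7
txn_id=810: type='credit' → inner[risk < 61] → T12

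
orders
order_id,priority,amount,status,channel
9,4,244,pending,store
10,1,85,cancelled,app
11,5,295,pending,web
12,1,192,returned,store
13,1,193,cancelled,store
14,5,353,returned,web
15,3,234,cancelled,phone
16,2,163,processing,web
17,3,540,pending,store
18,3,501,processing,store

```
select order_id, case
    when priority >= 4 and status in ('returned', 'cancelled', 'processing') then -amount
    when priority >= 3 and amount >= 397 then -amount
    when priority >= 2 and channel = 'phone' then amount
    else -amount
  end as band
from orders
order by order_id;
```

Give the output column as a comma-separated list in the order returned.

-244, -85, -295, -192, -193, -353, 234, -163, -540, -501

order_id=9: ELSE → -244
order_id=10: ELSE → -85
order_id=11: ELSE → -295
order_id=12: ELSE → -192
order_id=13: ELSE → -193
order_id=14: priority >= 4 and status in ('returned', 'cancelled', 'processing') → -353
order_id=15: priority >= 2 and channel = 'phone' → 234
order_id=16: ELSE → -163
order_id=17: priority >= 3 and amount >= 397 → -540
order_id=18: priority >= 3 and amount >= 397 → -501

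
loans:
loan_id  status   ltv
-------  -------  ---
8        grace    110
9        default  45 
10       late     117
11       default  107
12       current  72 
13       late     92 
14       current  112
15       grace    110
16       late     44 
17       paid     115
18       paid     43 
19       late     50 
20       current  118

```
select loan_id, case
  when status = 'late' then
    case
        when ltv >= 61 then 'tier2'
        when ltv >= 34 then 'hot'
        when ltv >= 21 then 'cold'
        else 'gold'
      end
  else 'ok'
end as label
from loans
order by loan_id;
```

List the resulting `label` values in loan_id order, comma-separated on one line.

ok, ok, tier2, ok, ok, tier2, ok, ok, hot, ok, ok, hot, ok

loan_id=8: status='grace' → outer ELSE → ok
loan_id=9: status='default' → outer ELSE → ok
loan_id=10: status='late' → inner[ltv >= 61] → tier2
loan_id=11: status='default' → outer ELSE → ok
loan_id=12: status='current' → outer ELSE → ok
loan_id=13: status='late' → inner[ltv >= 61] → tier2
loan_id=14: status='current' → outer ELSE → ok
loan_id=15: status='grace' → outer ELSE → ok
loan_id=16: status='late' → inner[ltv >= 34] → hot
loan_id=17: status='paid' → outer ELSE → ok
loan_id=18: status='paid' → outer ELSE → ok
loan_id=19: status='late' → inner[ltv >= 34] → hot
loan_id=20: status='current' → outer ELSE → ok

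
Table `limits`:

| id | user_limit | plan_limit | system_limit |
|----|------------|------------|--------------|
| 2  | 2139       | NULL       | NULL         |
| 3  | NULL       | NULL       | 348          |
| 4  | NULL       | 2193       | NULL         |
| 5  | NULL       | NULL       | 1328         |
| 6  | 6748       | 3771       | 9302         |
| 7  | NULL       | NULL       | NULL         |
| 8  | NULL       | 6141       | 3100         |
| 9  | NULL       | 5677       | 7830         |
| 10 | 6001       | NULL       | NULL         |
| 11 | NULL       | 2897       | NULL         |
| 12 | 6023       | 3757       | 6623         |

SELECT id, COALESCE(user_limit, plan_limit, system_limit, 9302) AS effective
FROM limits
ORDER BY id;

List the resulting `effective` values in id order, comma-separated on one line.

id=2: user_limit=2139 → 2139
id=3: user_limit=NULL, plan_limit=NULL, system_limit=348 → 348
id=4: user_limit=NULL, plan_limit=2193 → 2193
id=5: user_limit=NULL, plan_limit=NULL, system_limit=1328 → 1328
id=6: user_limit=6748 → 6748
id=7: user_limit=NULL, plan_limit=NULL, system_limit=NULL, → literal 9302 → 9302
id=8: user_limit=NULL, plan_limit=6141 → 6141
id=9: user_limit=NULL, plan_limit=5677 → 5677
id=10: user_limit=6001 → 6001
id=11: user_limit=NULL, plan_limit=2897 → 2897
id=12: user_limit=6023 → 6023

2139, 348, 2193, 1328, 6748, 9302, 6141, 5677, 6001, 2897, 6023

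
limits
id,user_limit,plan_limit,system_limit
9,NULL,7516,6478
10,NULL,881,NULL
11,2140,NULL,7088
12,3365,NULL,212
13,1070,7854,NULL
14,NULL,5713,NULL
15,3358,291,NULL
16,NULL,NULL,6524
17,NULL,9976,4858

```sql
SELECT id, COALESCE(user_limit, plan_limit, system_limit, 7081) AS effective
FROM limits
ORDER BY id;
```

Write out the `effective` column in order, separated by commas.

id=9: user_limit=NULL, plan_limit=7516 → 7516
id=10: user_limit=NULL, plan_limit=881 → 881
id=11: user_limit=2140 → 2140
id=12: user_limit=3365 → 3365
id=13: user_limit=1070 → 1070
id=14: user_limit=NULL, plan_limit=5713 → 5713
id=15: user_limit=3358 → 3358
id=16: user_limit=NULL, plan_limit=NULL, system_limit=6524 → 6524
id=17: user_limit=NULL, plan_limit=9976 → 9976

7516, 881, 2140, 3365, 1070, 5713, 3358, 6524, 9976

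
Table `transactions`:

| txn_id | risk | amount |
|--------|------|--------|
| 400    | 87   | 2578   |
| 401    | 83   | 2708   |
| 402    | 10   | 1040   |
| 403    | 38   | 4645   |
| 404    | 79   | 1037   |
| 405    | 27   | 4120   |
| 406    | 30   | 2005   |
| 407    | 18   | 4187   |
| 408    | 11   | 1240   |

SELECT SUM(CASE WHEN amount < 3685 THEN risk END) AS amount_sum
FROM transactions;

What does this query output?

300

txn_id=400: ✓ → 87
txn_id=401: ✓ → 83
txn_id=402: ✓ → 10
txn_id=403: ✗
txn_id=404: ✓ → 79
txn_id=405: ✗
txn_id=406: ✓ → 30
txn_id=407: ✗
txn_id=408: ✓ → 11
amount_sum = 87 + 83 + 10 + 79 + 30 + 11 = 300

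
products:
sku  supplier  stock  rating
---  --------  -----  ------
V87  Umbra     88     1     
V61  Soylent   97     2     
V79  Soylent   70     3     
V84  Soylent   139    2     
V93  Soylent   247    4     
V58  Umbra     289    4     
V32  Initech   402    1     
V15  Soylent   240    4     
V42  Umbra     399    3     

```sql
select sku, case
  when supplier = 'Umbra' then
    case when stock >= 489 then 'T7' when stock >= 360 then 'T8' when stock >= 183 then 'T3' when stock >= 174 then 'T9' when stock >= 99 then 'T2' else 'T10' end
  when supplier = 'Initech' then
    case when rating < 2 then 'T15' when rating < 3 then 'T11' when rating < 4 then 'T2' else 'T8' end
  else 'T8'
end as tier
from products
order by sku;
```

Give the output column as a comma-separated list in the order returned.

T8, T15, T8, T3, T8, T8, T8, T10, T8

sku=V15: supplier='Soylent' → outer ELSE → T8
sku=V32: supplier='Initech' → inner[rating < 2] → T15
sku=V42: supplier='Umbra' → inner[stock >= 360] → T8
sku=V58: supplier='Umbra' → inner[stock >= 183] → T3
sku=V61: supplier='Soylent' → outer ELSE → T8
sku=V79: supplier='Soylent' → outer ELSE → T8
sku=V84: supplier='Soylent' → outer ELSE → T8
sku=V87: supplier='Umbra' → inner[ELSE] → T10
sku=V93: supplier='Soylent' → outer ELSE → T8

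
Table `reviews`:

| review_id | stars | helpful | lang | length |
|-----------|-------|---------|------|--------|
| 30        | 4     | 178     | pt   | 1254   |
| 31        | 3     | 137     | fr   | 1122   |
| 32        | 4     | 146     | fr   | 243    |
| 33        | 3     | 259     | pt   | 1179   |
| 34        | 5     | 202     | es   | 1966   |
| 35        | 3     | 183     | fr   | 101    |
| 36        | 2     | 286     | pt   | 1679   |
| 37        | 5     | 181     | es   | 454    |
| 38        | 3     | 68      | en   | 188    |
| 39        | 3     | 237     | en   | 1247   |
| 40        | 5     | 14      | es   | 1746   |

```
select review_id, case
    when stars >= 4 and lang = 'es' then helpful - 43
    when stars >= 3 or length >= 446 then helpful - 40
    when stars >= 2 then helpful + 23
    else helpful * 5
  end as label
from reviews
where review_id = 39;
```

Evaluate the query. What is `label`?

review_id = 39: stars=3, helpful=237, lang=en, length=1247.
stars >= 4 and lang = 'es' → false
stars >= 3 or length >= 446 → true → 197

197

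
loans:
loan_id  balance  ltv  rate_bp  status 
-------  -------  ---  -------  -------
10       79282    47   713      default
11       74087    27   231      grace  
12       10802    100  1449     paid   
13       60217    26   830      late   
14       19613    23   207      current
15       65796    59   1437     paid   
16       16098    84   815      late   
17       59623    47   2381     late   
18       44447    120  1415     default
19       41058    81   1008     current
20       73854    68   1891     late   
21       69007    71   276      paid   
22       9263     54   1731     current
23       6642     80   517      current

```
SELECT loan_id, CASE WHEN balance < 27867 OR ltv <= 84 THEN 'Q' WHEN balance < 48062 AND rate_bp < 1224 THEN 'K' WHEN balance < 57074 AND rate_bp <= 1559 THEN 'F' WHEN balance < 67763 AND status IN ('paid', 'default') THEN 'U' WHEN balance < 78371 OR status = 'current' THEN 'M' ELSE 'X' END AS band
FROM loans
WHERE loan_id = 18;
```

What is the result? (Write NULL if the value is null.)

F

loan_id = 18: balance=44447, ltv=120, rate_bp=1415, status=default.
balance < 27867 OR ltv <= 84 → false
balance < 48062 AND rate_bp < 1224 → false
balance < 57074 AND rate_bp <= 1559 → true → F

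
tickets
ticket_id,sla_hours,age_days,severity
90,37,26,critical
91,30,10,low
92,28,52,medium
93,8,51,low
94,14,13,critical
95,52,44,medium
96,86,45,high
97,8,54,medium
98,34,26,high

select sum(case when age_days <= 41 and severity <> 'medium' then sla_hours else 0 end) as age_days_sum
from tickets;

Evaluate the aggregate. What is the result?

115

ticket_id=90: ✓ → 37
ticket_id=91: ✓ → 30
ticket_id=92: ✗
ticket_id=93: ✗
ticket_id=94: ✓ → 14
ticket_id=95: ✗
ticket_id=96: ✗
ticket_id=97: ✗
ticket_id=98: ✓ → 34
age_days_sum = 37 + 30 + 14 + 34 = 115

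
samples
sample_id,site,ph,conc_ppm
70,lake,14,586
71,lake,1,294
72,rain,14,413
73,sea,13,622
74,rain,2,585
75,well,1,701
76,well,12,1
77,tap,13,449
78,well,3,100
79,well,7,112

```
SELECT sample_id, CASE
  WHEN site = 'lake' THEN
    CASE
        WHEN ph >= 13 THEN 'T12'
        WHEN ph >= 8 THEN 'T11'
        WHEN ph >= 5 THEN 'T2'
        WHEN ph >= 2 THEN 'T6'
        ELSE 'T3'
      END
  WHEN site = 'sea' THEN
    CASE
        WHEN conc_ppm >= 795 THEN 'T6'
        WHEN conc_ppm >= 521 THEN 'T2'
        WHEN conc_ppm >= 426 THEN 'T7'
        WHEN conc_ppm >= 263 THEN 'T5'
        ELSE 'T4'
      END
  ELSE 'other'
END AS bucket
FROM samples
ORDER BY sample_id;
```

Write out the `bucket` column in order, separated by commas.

T12, T3, other, T2, other, other, other, other, other, other

sample_id=70: site='lake' → inner[ph >= 13] → T12
sample_id=71: site='lake' → inner[ELSE] → T3
sample_id=72: site='rain' → outer ELSE → other
sample_id=73: site='sea' → inner[conc_ppm >= 521] → T2
sample_id=74: site='rain' → outer ELSE → other
sample_id=75: site='well' → outer ELSE → other
sample_id=76: site='well' → outer ELSE → other
sample_id=77: site='tap' → outer ELSE → other
sample_id=78: site='well' → outer ELSE → other
sample_id=79: site='well' → outer ELSE → other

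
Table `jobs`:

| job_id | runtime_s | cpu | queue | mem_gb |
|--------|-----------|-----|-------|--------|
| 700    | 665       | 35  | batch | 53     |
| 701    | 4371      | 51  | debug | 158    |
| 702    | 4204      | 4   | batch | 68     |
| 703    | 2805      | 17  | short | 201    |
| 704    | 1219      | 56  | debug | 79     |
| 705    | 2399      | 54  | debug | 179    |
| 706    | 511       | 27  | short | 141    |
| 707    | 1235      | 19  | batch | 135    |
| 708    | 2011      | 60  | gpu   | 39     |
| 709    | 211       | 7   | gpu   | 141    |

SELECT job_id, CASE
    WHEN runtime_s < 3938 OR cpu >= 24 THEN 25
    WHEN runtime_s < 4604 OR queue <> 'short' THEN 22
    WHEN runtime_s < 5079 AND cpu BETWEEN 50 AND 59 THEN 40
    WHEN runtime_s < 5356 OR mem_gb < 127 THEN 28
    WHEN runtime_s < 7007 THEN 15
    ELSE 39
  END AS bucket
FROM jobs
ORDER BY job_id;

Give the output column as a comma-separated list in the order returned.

job_id=700: runtime_s < 3938 OR cpu >= 24 → 25
job_id=701: runtime_s < 3938 OR cpu >= 24 → 25
job_id=702: runtime_s < 4604 OR queue <> 'short' → 22
job_id=703: runtime_s < 3938 OR cpu >= 24 → 25
job_id=704: runtime_s < 3938 OR cpu >= 24 → 25
job_id=705: runtime_s < 3938 OR cpu >= 24 → 25
job_id=706: runtime_s < 3938 OR cpu >= 24 → 25
job_id=707: runtime_s < 3938 OR cpu >= 24 → 25
job_id=708: runtime_s < 3938 OR cpu >= 24 → 25
job_id=709: runtime_s < 3938 OR cpu >= 24 → 25

25, 25, 22, 25, 25, 25, 25, 25, 25, 25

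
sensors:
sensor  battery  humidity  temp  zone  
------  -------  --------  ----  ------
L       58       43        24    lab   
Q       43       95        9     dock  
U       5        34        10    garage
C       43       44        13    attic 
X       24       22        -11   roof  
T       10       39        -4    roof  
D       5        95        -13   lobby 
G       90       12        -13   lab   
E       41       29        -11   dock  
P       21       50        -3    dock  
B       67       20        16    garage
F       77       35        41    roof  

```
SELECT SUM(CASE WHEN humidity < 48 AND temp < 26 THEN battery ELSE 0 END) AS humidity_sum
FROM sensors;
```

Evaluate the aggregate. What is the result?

sensor=L: ✓ → 58
sensor=Q: ✗
sensor=U: ✓ → 5
sensor=C: ✓ → 43
sensor=X: ✓ → 24
sensor=T: ✓ → 10
sensor=D: ✗
sensor=G: ✓ → 90
sensor=E: ✓ → 41
sensor=P: ✗
sensor=B: ✓ → 67
sensor=F: ✗
humidity_sum = 58 + 5 + 43 + 24 + 10 + 90 + 41 + 67 = 338

338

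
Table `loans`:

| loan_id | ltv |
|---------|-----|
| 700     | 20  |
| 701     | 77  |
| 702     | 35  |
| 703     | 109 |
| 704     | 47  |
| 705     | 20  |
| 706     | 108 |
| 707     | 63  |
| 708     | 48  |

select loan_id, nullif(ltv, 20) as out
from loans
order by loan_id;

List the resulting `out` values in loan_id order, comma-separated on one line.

loan_id=700: ltv=20 vs 20: equal → NULL
loan_id=701: ltv=77 vs 20: differ → 77
loan_id=702: ltv=35 vs 20: differ → 35
loan_id=703: ltv=109 vs 20: differ → 109
loan_id=704: ltv=47 vs 20: differ → 47
loan_id=705: ltv=20 vs 20: equal → NULL
loan_id=706: ltv=108 vs 20: differ → 108
loan_id=707: ltv=63 vs 20: differ → 63
loan_id=708: ltv=48 vs 20: differ → 48

NULL, 77, 35, 109, 47, NULL, 108, 63, 48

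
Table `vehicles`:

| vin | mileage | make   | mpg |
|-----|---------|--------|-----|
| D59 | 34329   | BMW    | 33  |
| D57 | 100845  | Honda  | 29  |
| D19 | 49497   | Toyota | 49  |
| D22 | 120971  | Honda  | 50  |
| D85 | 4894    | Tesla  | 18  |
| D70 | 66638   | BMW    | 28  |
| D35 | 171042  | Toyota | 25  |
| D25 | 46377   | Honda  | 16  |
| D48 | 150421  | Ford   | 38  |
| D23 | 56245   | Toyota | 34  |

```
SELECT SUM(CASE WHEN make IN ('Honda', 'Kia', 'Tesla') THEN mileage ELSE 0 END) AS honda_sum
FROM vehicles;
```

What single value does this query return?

vin=D59: ✗
vin=D57: ✓ → 100845
vin=D19: ✗
vin=D22: ✓ → 120971
vin=D85: ✓ → 4894
vin=D70: ✗
vin=D35: ✗
vin=D25: ✓ → 46377
vin=D48: ✗
vin=D23: ✗
honda_sum = 100845 + 120971 + 4894 + 46377 = 273087

273087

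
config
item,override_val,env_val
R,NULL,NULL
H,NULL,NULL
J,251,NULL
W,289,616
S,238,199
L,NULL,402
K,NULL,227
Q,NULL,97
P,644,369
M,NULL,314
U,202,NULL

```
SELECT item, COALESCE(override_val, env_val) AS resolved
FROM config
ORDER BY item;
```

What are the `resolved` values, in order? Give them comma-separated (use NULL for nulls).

NULL, 251, 227, 402, 314, 644, 97, NULL, 238, 202, 289

item=H: override_val=NULL, env_val=NULL (all NULL) → NULL
item=J: override_val=251 → 251
item=K: override_val=NULL, env_val=227 → 227
item=L: override_val=NULL, env_val=402 → 402
item=M: override_val=NULL, env_val=314 → 314
item=P: override_val=644 → 644
item=Q: override_val=NULL, env_val=97 → 97
item=R: override_val=NULL, env_val=NULL (all NULL) → NULL
item=S: override_val=238 → 238
item=U: override_val=202 → 202
item=W: override_val=289 → 289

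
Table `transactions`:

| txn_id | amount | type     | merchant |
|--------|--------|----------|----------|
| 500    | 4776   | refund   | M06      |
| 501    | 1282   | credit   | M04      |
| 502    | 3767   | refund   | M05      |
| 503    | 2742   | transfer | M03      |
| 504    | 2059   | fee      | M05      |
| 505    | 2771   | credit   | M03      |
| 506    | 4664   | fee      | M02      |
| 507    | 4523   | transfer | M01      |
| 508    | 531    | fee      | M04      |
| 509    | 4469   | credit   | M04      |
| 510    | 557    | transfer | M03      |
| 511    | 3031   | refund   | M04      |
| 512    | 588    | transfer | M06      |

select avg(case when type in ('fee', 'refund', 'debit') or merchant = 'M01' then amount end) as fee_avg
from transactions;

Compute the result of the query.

txn_id=500: ✓ → 4776
txn_id=501: ✗
txn_id=502: ✓ → 3767
txn_id=503: ✗
txn_id=504: ✓ → 2059
txn_id=505: ✗
txn_id=506: ✓ → 4664
txn_id=507: ✓ → 4523
txn_id=508: ✓ → 531
txn_id=509: ✗
txn_id=510: ✗
txn_id=511: ✓ → 3031
txn_id=512: ✗
fee_avg = (4776 + 3767 + 2059 + 4664 + 4523 + 531 + 3031) / 7 = 3335.8571428571

3335.8571428571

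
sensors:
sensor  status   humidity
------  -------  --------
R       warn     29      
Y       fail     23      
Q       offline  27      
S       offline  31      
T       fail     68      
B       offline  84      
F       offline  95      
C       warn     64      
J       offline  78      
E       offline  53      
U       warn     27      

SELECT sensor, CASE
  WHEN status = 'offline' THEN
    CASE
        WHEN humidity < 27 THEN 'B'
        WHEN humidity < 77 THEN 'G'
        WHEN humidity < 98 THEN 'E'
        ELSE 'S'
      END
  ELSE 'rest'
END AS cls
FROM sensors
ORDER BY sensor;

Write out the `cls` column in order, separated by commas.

sensor=B: status='offline' → inner[humidity < 98] → E
sensor=C: status='warn' → outer ELSE → rest
sensor=E: status='offline' → inner[humidity < 77] → G
sensor=F: status='offline' → inner[humidity < 98] → E
sensor=J: status='offline' → inner[humidity < 98] → E
sensor=Q: status='offline' → inner[humidity < 77] → G
sensor=R: status='warn' → outer ELSE → rest
sensor=S: status='offline' → inner[humidity < 77] → G
sensor=T: status='fail' → outer ELSE → rest
sensor=U: status='warn' → outer ELSE → rest
sensor=Y: status='fail' → outer ELSE → rest

E, rest, G, E, E, G, rest, G, rest, rest, rest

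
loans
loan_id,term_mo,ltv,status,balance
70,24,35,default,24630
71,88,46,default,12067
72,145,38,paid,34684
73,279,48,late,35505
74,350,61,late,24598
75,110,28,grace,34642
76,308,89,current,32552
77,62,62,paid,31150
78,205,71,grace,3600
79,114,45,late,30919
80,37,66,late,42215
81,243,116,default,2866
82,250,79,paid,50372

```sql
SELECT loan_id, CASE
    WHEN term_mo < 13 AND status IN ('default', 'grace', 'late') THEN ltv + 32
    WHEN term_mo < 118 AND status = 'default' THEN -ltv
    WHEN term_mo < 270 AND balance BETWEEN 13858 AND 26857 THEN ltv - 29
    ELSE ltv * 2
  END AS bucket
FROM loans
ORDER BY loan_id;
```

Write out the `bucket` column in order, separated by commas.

-35, -46, 76, 96, 122, 56, 178, 124, 142, 90, 132, 232, 158

loan_id=70: term_mo < 118 AND status = 'default' → -35
loan_id=71: term_mo < 118 AND status = 'default' → -46
loan_id=72: ELSE → 76
loan_id=73: ELSE → 96
loan_id=74: ELSE → 122
loan_id=75: ELSE → 56
loan_id=76: ELSE → 178
loan_id=77: ELSE → 124
loan_id=78: ELSE → 142
loan_id=79: ELSE → 90
loan_id=80: ELSE → 132
loan_id=81: ELSE → 232
loan_id=82: ELSE → 158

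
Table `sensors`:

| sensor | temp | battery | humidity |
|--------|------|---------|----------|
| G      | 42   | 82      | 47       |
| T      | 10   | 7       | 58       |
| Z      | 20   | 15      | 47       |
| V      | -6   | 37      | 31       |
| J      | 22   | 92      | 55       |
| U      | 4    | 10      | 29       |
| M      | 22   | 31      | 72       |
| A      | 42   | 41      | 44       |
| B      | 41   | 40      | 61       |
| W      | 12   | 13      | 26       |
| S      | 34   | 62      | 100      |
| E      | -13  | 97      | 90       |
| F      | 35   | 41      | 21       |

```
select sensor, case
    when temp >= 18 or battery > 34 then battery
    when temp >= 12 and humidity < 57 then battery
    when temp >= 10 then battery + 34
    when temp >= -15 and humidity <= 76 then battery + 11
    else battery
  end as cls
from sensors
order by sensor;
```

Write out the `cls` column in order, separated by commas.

41, 40, 97, 41, 82, 92, 31, 62, 41, 21, 37, 13, 15

sensor=A: temp >= 18 or battery > 34 → 41
sensor=B: temp >= 18 or battery > 34 → 40
sensor=E: temp >= 18 or battery > 34 → 97
sensor=F: temp >= 18 or battery > 34 → 41
sensor=G: temp >= 18 or battery > 34 → 82
sensor=J: temp >= 18 or battery > 34 → 92
sensor=M: temp >= 18 or battery > 34 → 31
sensor=S: temp >= 18 or battery > 34 → 62
sensor=T: temp >= 10 → 41
sensor=U: temp >= -15 and humidity <= 76 → 21
sensor=V: temp >= 18 or battery > 34 → 37
sensor=W: temp >= 12 and humidity < 57 → 13
sensor=Z: temp >= 18 or battery > 34 → 15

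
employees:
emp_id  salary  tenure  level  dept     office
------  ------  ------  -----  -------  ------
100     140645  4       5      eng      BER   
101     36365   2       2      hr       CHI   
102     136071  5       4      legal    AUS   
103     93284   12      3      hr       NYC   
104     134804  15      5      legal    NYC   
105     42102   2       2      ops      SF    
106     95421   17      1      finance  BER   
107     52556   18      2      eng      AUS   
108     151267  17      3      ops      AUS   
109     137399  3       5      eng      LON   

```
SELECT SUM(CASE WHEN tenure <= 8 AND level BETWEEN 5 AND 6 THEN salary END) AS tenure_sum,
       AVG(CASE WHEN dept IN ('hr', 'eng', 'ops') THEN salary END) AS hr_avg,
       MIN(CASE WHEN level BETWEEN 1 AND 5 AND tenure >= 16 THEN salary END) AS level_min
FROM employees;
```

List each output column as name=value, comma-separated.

[tenure_sum: tenure <= 8 AND level BETWEEN 5 AND 6]
emp_id=100: ✓ → 140645
emp_id=101: ✗
emp_id=102: ✗
emp_id=103: ✗
emp_id=104: ✗
emp_id=105: ✗
emp_id=106: ✗
emp_id=107: ✗
emp_id=108: ✗
emp_id=109: ✓ → 137399
tenure_sum = 140645 + 137399 = 278044
—
[hr_avg: dept IN ('hr', 'eng', 'ops')]
emp_id=100: ✓ → 140645
emp_id=101: ✓ → 36365
emp_id=102: ✗
emp_id=103: ✓ → 93284
emp_id=104: ✗
emp_id=105: ✓ → 42102
emp_id=106: ✗
emp_id=107: ✓ → 52556
emp_id=108: ✓ → 151267
emp_id=109: ✓ → 137399
hr_avg = (140645 + 36365 + 93284 + 42102 + 52556 + 151267 + 137399) / 7 = 93374
—
[level_min: level BETWEEN 1 AND 5 AND tenure >= 16]
emp_id=100: ✗
emp_id=101: ✗
emp_id=102: ✗
emp_id=103: ✗
emp_id=104: ✗
emp_id=105: ✗
emp_id=106: ✓ → 95421
emp_id=107: ✓ → 52556
emp_id=108: ✓ → 151267
emp_id=109: ✗
level_min = MIN(95421, 52556, 151267) = 52556

tenure_sum=278044, hr_avg=93374, level_min=52556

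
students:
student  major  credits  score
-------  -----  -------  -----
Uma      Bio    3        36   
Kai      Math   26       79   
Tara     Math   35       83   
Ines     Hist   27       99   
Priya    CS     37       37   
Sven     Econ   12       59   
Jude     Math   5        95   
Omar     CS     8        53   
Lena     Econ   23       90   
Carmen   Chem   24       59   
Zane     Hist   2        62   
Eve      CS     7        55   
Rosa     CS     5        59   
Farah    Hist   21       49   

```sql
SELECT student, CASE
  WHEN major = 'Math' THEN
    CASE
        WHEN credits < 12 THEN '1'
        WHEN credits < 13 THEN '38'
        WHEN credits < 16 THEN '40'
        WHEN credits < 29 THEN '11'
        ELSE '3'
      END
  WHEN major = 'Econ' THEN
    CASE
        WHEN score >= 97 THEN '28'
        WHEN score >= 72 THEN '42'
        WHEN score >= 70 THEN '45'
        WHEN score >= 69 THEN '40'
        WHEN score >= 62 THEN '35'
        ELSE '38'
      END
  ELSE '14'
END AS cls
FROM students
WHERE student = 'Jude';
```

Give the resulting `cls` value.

1

student = Jude: major=Math, credits=5, score=95.
major='Math' → inner[credits < 12] → 1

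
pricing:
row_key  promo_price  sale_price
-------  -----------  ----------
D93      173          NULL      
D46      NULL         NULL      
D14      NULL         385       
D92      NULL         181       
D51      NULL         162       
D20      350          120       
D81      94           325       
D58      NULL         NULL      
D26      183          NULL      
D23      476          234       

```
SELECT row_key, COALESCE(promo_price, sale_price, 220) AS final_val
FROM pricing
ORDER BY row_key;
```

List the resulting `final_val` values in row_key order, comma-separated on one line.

385, 350, 476, 183, 220, 162, 220, 94, 181, 173

row_key=D14: promo_price=NULL, sale_price=385 → 385
row_key=D20: promo_price=350 → 350
row_key=D23: promo_price=476 → 476
row_key=D26: promo_price=183 → 183
row_key=D46: promo_price=NULL, sale_price=NULL, → literal 220 → 220
row_key=D51: promo_price=NULL, sale_price=162 → 162
row_key=D58: promo_price=NULL, sale_price=NULL, → literal 220 → 220
row_key=D81: promo_price=94 → 94
row_key=D92: promo_price=NULL, sale_price=181 → 181
row_key=D93: promo_price=173 → 173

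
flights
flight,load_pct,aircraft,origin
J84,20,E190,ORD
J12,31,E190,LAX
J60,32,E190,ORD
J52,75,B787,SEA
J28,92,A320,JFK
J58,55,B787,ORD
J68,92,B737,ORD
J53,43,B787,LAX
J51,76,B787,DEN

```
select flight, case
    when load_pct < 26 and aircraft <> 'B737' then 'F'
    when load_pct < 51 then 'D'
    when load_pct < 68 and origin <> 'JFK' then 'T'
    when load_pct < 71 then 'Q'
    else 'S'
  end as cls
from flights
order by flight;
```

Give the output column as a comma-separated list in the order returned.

D, S, S, S, D, T, D, S, F

flight=J12: load_pct < 51 → D
flight=J28: ELSE → S
flight=J51: ELSE → S
flight=J52: ELSE → S
flight=J53: load_pct < 51 → D
flight=J58: load_pct < 68 and origin <> 'JFK' → T
flight=J60: load_pct < 51 → D
flight=J68: ELSE → S
flight=J84: load_pct < 26 and aircraft <> 'B737' → F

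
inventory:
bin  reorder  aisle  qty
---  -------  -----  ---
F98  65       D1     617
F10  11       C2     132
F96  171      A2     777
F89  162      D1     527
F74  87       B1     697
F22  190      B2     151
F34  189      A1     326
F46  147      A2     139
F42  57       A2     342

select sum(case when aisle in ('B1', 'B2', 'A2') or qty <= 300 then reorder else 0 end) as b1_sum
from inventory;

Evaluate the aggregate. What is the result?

bin=F98: ✗
bin=F10: ✓ → 11
bin=F96: ✓ → 171
bin=F89: ✗
bin=F74: ✓ → 87
bin=F22: ✓ → 190
bin=F34: ✗
bin=F46: ✓ → 147
bin=F42: ✓ → 57
b1_sum = 11 + 171 + 87 + 190 + 147 + 57 = 663

663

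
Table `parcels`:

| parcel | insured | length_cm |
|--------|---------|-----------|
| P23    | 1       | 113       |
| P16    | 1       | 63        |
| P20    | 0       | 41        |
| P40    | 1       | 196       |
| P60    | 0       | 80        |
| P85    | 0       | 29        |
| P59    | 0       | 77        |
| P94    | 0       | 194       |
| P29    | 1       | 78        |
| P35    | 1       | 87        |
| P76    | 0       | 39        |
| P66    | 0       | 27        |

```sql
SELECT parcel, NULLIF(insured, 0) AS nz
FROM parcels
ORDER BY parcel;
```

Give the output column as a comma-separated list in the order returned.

1, NULL, 1, 1, 1, 1, NULL, NULL, NULL, NULL, NULL, NULL

parcel=P16: insured=1 vs 0: differ → 1
parcel=P20: insured=0 vs 0: equal → NULL
parcel=P23: insured=1 vs 0: differ → 1
parcel=P29: insured=1 vs 0: differ → 1
parcel=P35: insured=1 vs 0: differ → 1
parcel=P40: insured=1 vs 0: differ → 1
parcel=P59: insured=0 vs 0: equal → NULL
parcel=P60: insured=0 vs 0: equal → NULL
parcel=P66: insured=0 vs 0: equal → NULL
parcel=P76: insured=0 vs 0: equal → NULL
parcel=P85: insured=0 vs 0: equal → NULL
parcel=P94: insured=0 vs 0: equal → NULL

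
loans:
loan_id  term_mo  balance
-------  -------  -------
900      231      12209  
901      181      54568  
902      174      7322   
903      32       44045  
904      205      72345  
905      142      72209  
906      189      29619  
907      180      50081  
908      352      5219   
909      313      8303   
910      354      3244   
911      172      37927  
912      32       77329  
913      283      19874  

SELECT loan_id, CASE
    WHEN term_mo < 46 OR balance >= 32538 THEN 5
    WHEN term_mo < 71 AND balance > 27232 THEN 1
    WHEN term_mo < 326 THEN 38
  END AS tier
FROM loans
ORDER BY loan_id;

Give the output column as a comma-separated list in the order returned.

loan_id=900: term_mo < 326 → 38
loan_id=901: term_mo < 46 OR balance >= 32538 → 5
loan_id=902: term_mo < 326 → 38
loan_id=903: term_mo < 46 OR balance >= 32538 → 5
loan_id=904: term_mo < 46 OR balance >= 32538 → 5
loan_id=905: term_mo < 46 OR balance >= 32538 → 5
loan_id=906: term_mo < 326 → 38
loan_id=907: term_mo < 46 OR balance >= 32538 → 5
loan_id=908: (no match → NULL) → NULL
loan_id=909: term_mo < 326 → 38
loan_id=910: (no match → NULL) → NULL
loan_id=911: term_mo < 46 OR balance >= 32538 → 5
loan_id=912: term_mo < 46 OR balance >= 32538 → 5
loan_id=913: term_mo < 326 → 38

38, 5, 38, 5, 5, 5, 38, 5, NULL, 38, NULL, 5, 5, 38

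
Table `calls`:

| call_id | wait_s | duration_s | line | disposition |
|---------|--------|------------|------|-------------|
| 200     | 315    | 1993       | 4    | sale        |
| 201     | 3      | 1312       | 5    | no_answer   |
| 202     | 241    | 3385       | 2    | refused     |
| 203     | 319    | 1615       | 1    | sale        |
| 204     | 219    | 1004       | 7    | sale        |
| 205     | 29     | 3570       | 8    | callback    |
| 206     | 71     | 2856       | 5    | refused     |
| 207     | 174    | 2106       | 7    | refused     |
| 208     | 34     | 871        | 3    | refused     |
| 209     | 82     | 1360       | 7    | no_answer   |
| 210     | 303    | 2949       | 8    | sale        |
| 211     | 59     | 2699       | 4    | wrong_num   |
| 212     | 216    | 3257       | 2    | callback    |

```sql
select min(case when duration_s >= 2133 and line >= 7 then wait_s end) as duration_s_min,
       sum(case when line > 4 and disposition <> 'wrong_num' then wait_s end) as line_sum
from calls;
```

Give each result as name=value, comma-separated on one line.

[duration_s_min: duration_s >= 2133 and line >= 7]
call_id=200: ✗
call_id=201: ✗
call_id=202: ✗
call_id=203: ✗
call_id=204: ✗
call_id=205: ✓ → 29
call_id=206: ✗
call_id=207: ✗
call_id=208: ✗
call_id=209: ✗
call_id=210: ✓ → 303
call_id=211: ✗
call_id=212: ✗
duration_s_min = MIN(29, 303) = 29
—
[line_sum: line > 4 and disposition <> 'wrong_num']
call_id=200: ✗
call_id=201: ✓ → 3
call_id=202: ✗
call_id=203: ✗
call_id=204: ✓ → 219
call_id=205: ✓ → 29
call_id=206: ✓ → 71
call_id=207: ✓ → 174
call_id=208: ✗
call_id=209: ✓ → 82
call_id=210: ✓ → 303
call_id=211: ✗
call_id=212: ✗
line_sum = 3 + 219 + 29 + 71 + 174 + 82 + 303 = 881

duration_s_min=29, line_sum=881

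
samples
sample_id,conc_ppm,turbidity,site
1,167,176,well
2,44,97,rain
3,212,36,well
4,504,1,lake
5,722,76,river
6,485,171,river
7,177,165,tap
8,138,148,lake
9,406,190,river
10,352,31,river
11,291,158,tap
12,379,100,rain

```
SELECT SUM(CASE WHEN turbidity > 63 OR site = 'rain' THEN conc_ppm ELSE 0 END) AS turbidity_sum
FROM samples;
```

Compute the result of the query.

2809

sample_id=1: ✓ → 167
sample_id=2: ✓ → 44
sample_id=3: ✗
sample_id=4: ✗
sample_id=5: ✓ → 722
sample_id=6: ✓ → 485
sample_id=7: ✓ → 177
sample_id=8: ✓ → 138
sample_id=9: ✓ → 406
sample_id=10: ✗
sample_id=11: ✓ → 291
sample_id=12: ✓ → 379
turbidity_sum = 167 + 44 + 722 + 485 + 177 + 138 + 406 + 291 + 379 = 2809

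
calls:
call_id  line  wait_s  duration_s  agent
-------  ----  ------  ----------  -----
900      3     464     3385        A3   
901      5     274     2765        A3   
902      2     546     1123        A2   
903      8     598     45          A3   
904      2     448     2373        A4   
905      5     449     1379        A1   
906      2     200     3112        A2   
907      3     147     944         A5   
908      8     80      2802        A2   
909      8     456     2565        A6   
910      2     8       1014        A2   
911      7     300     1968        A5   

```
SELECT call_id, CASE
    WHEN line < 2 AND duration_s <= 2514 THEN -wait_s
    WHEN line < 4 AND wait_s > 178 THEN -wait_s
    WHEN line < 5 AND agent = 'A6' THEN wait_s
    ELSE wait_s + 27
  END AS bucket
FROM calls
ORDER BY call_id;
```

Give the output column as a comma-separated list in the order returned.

call_id=900: line < 4 AND wait_s > 178 → -464
call_id=901: ELSE → 301
call_id=902: line < 4 AND wait_s > 178 → -546
call_id=903: ELSE → 625
call_id=904: line < 4 AND wait_s > 178 → -448
call_id=905: ELSE → 476
call_id=906: line < 4 AND wait_s > 178 → -200
call_id=907: ELSE → 174
call_id=908: ELSE → 107
call_id=909: ELSE → 483
call_id=910: ELSE → 35
call_id=911: ELSE → 327

-464, 301, -546, 625, -448, 476, -200, 174, 107, 483, 35, 327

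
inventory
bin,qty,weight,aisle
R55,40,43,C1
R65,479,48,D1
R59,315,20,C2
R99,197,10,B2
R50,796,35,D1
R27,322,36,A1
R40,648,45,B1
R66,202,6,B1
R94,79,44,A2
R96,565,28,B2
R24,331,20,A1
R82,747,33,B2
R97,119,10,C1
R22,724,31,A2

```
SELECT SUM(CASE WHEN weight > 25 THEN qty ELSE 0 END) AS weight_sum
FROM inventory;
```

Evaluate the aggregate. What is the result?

4400

bin=R55: ✓ → 40
bin=R65: ✓ → 479
bin=R59: ✗
bin=R99: ✗
bin=R50: ✓ → 796
bin=R27: ✓ → 322
bin=R40: ✓ → 648
bin=R66: ✗
bin=R94: ✓ → 79
bin=R96: ✓ → 565
bin=R24: ✗
bin=R82: ✓ → 747
bin=R97: ✗
bin=R22: ✓ → 724
weight_sum = 40 + 479 + 796 + 322 + 648 + 79 + 565 + 747 + 724 = 4400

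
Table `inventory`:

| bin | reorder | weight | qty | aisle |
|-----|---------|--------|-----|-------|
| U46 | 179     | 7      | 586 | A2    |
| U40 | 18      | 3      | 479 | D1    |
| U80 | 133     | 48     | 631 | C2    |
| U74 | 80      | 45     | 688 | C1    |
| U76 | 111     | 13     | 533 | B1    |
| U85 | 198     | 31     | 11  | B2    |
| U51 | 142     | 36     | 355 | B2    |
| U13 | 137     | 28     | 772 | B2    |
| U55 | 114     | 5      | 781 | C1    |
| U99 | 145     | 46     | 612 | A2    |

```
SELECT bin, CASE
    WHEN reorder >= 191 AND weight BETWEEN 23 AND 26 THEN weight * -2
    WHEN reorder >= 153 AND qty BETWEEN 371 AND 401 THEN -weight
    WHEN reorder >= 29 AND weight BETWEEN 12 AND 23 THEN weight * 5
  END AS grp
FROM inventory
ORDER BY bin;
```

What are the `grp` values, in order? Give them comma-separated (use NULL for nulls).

bin=U13: (no match → NULL) → NULL
bin=U40: (no match → NULL) → NULL
bin=U46: (no match → NULL) → NULL
bin=U51: (no match → NULL) → NULL
bin=U55: (no match → NULL) → NULL
bin=U74: (no match → NULL) → NULL
bin=U76: reorder >= 29 AND weight BETWEEN 12 AND 23 → 65
bin=U80: (no match → NULL) → NULL
bin=U85: (no match → NULL) → NULL
bin=U99: (no match → NULL) → NULL

NULL, NULL, NULL, NULL, NULL, NULL, 65, NULL, NULL, NULL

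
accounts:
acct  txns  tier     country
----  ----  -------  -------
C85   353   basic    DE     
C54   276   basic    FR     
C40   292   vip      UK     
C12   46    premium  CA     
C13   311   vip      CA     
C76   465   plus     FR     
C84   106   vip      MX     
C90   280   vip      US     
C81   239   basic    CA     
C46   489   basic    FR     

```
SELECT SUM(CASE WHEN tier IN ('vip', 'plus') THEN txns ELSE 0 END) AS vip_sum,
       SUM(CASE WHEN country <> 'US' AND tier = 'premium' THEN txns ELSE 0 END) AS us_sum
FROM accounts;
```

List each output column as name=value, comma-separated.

[vip_sum: tier IN ('vip', 'plus')]
acct=C85: ✗
acct=C54: ✗
acct=C40: ✓ → 292
acct=C12: ✗
acct=C13: ✓ → 311
acct=C76: ✓ → 465
acct=C84: ✓ → 106
acct=C90: ✓ → 280
acct=C81: ✗
acct=C46: ✗
vip_sum = 292 + 311 + 465 + 106 + 280 = 1454
—
[us_sum: country <> 'US' AND tier = 'premium']
acct=C85: ✗
acct=C54: ✗
acct=C40: ✗
acct=C12: ✓ → 46
acct=C13: ✗
acct=C76: ✗
acct=C84: ✗
acct=C90: ✗
acct=C81: ✗
acct=C46: ✗
us_sum = 46

vip_sum=1454, us_sum=46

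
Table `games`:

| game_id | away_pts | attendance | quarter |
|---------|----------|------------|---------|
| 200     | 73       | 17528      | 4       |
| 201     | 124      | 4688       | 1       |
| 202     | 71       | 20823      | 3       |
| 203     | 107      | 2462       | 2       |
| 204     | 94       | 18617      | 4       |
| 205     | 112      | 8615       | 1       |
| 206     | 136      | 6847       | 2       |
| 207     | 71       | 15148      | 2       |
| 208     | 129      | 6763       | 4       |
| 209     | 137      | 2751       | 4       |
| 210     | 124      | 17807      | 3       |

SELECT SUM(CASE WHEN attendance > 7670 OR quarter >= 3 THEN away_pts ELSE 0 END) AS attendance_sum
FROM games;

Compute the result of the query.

811

game_id=200: ✓ → 73
game_id=201: ✗
game_id=202: ✓ → 71
game_id=203: ✗
game_id=204: ✓ → 94
game_id=205: ✓ → 112
game_id=206: ✗
game_id=207: ✓ → 71
game_id=208: ✓ → 129
game_id=209: ✓ → 137
game_id=210: ✓ → 124
attendance_sum = 73 + 71 + 94 + 112 + 71 + 129 + 137 + 124 = 811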